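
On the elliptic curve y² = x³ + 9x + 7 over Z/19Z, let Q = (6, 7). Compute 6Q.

(18, 15)

Double-and-add on 6 = (110)₂. Start with Q = (6, 7) for the leading 1-bit.
double: tangent at (6, 7): λ = (3·6² + 9)/(2·7) ≡ 3/14. 14⁻¹ ≡ 15 (mod 19) since 14·15 = 210 ≡ 1, so λ ≡ 3·15 ≡ 7.
  x = λ² - 6 - 6 = 49 - 12 ≡ 18; y = λ·(6 - 18) - 7 ≡ 4. → (18, 4)
add Q: (18, 4) + (6, 7). λ = (7 - 4)/(6 - 18) ≡ 3/7 mod 19. 7⁻¹ ≡ 11 (mod 19), so λ ≡ 14.
  x = λ² - 18 - 6 = 196 - 24 ≡ 1; y = λ·(18 - 1) - 4 ≡ 6. → (1, 6)
double: tangent at (1, 6): λ = (3·1² + 9)/(2·6) ≡ 12/12. 12⁻¹ ≡ 8 (mod 19) since 12·8 = 96 ≡ 1, so λ ≡ 12·8 ≡ 1.
  x = λ² - 1 - 1 = 1 - 2 ≡ 18; y = λ·(1 - 18) - 6 ≡ 15. → (18, 15)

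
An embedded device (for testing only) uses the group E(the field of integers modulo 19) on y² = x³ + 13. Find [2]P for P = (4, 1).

tangent at (4, 1): λ = (3·4² + 0)/(2·1) ≡ 10/2. 2⁻¹ ≡ 10 (mod 19) since 2·10 = 20 ≡ 1, so λ ≡ 10·10 ≡ 5.
  x = λ² - 4 - 4 = 25 - 8 ≡ 17; y = λ·(4 - 17) - 1 ≡ 10. → (17, 10)

(17, 10)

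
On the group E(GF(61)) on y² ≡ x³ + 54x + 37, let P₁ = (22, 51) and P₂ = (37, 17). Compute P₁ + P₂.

(22, 51) + (37, 17). λ = (17 - 51)/(37 - 22) ≡ 27/15 mod 61. 15⁻¹ ≡ 57 (mod 61), so λ ≡ 14.
  x = λ² - 22 - 37 = 196 - 59 ≡ 15; y = λ·(22 - 15) - 51 ≡ 47. → (15, 47)

(15, 47)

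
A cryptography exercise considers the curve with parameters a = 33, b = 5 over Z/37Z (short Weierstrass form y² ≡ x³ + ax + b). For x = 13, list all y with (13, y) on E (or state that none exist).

2, 35

x³ + 33x + 5 = 2631 ≡ 4 (mod 37).
Square roots of 4 mod 37: 2 and 35 (since 2² = 4 ≡ 4).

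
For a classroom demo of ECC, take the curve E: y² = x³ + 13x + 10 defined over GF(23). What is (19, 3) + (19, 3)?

(20, 6)

tangent at (19, 3): λ = (3·19² + 13)/(2·3) ≡ 15/6. 6⁻¹ ≡ 4 (mod 23) since 6·4 = 24 ≡ 1, so λ ≡ 15·4 ≡ 14.
  x = λ² - 19 - 19 = 196 - 38 ≡ 20; y = λ·(19 - 20) - 3 ≡ 6. → (20, 6)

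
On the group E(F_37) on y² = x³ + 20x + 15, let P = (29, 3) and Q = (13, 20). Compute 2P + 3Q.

(31, 7)

First 2P:
Repeated addition: build up to 2P.
2P: tangent at (29, 3): λ = (3·29² + 20)/(2·3) ≡ 27/6. 6⁻¹ ≡ 31 (mod 37) since 6·31 = 186 ≡ 1, so λ ≡ 27·31 ≡ 23.
  x = λ² - 29 - 29 = 529 - 58 ≡ 27; y = λ·(29 - 27) - 3 ≡ 6. → (27, 6)
2P = (27, 6).
Next 3Q:
Repeated addition: build up to 3Q.
2Q: tangent at (13, 20): λ = (3·13² + 20)/(2·20) ≡ 9/3. 3⁻¹ ≡ 25 (mod 37) since 3·25 = 75 ≡ 1, so λ ≡ 9·25 ≡ 3.
  x = λ² - 13 - 13 = 9 - 26 ≡ 20; y = λ·(13 - 20) - 20 ≡ 33. → (20, 33)
3Q: (20, 33) + (13, 20). λ = (20 - 33)/(13 - 20) ≡ 24/30 mod 37. 30⁻¹ ≡ 21 (mod 37) since 30·21 = 630 ≡ 1, so λ ≡ 23.
  x = λ² - 20 - 13 = 529 - 33 ≡ 15; y = λ·(20 - 15) - 33 ≡ 8. → (15, 8)
3Q = (15, 8).
Finally 2P + 3Q:
(27, 6) + (15, 8). λ = (8 - 6)/(15 - 27) ≡ 2/25 mod 37. 25⁻¹ ≡ 3 (mod 37) since 25·3 = 75 ≡ 1, so λ ≡ 6.
  x = λ² - 27 - 15 = 36 - 42 ≡ 31; y = λ·(27 - 31) - 6 ≡ 7. → (31, 7)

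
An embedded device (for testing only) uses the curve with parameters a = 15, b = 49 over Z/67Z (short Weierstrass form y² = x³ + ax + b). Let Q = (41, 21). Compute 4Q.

(58, 18)

Repeated addition: build up to 4Q.
2Q: tangent at (41, 21): λ = (3·41² + 15)/(2·21) ≡ 33/42. 42⁻¹ ≡ 8 (mod 67), so λ ≡ 33·8 ≡ 63.
  x = λ² - 41 - 41 = 3969 - 82 ≡ 1; y = λ·(41 - 1) - 21 ≡ 20. → (1, 20)
3Q: (1, 20) + (41, 21). λ = (21 - 20)/(41 - 1) ≡ 1/40 mod 67. 40⁻¹ ≡ 62 (mod 67) since 40·62 = 2480 ≡ 1, so λ ≡ 62.
  x = λ² - 1 - 41 = 3844 - 42 ≡ 50; y = λ·(1 - 50) - 20 ≡ 24. → (50, 24)
4Q: (50, 24) + (41, 21). λ = (21 - 24)/(41 - 50) ≡ 64/58 mod 67. 58⁻¹ ≡ 52 (mod 67), so λ ≡ 45.
  x = λ² - 50 - 41 = 2025 - 91 ≡ 58; y = λ·(50 - 58) - 24 ≡ 18. → (58, 18)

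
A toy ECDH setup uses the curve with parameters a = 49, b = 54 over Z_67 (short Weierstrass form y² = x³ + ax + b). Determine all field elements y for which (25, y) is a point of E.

none

x³ + 49x + 54 = 16904 ≡ 20 (mod 67).
20 is a non-residue mod 67; no y exists.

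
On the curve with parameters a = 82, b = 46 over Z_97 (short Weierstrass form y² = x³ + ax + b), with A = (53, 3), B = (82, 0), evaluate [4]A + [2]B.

(51, 77)

First 4A:
Double-and-add on 4 = (100)₂. Start with A = (53, 3) for the leading 1-bit.
double: tangent at (53, 3): λ = (3·53² + 82)/(2·3) ≡ 70/6. 6⁻¹ ≡ 81 (mod 97), so λ ≡ 70·81 ≡ 44.
  x = λ² - 53 - 53 = 1936 - 106 ≡ 84; y = λ·(53 - 84) - 3 ≡ 88. → (84, 88)
double: tangent at (84, 88): λ = (3·84² + 82)/(2·88) ≡ 7/79. 79⁻¹ ≡ 70 (mod 97), so λ ≡ 7·70 ≡ 5.
  x = λ² - 84 - 84 = 25 - 168 ≡ 51; y = λ·(84 - 51) - 88 ≡ 77. → (51, 77)
4A = (51, 77).
Next 2B:
Repeated addition: build up to 2B.
2B: (82, 0) + (82, 0): same x and y₁ ≡ -y₂, so the sum is 𝒪.
2B = 𝒪.
Finally 4A + 2B:
(51, 77) + 𝒪 = (51, 77) (identity).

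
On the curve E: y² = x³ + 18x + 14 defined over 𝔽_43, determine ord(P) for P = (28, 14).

10

2P: tangent at (28, 14): λ = (3·28² + 18)/(2·14) ≡ 5/28. 28⁻¹ ≡ 20 (mod 43), so λ ≡ 5·20 ≡ 14.
  x = λ² - 28 - 28 = 196 - 56 ≡ 11; y = λ·(28 - 11) - 14 ≡ 9. → (11, 9)
3P: (11, 9) + (28, 14). λ = (14 - 9)/(28 - 11) ≡ 5/17 mod 43. 17⁻¹ ≡ 38 (mod 43) since 17·38 = 646 ≡ 1, so λ ≡ 18.
  x = λ² - 11 - 28 = 324 - 39 ≡ 27; y = λ·(11 - 27) - 9 ≡ 4. → (27, 4)
4P: (27, 4) + (28, 14). λ = (14 - 4)/(28 - 27) ≡ 10/1 mod 43. 1⁻¹ ≡ 1 (mod 43), so λ ≡ 10.
  x = λ² - 27 - 28 = 100 - 55 ≡ 2; y = λ·(27 - 2) - 4 ≡ 31. → (2, 31)
5P: (2, 31) + (28, 14). λ = (14 - 31)/(28 - 2) ≡ 26/26 mod 43. 26⁻¹ ≡ 5 (mod 43) since 26·5 = 130 ≡ 1, so λ ≡ 1.
  x = λ² - 2 - 28 = 1 - 30 ≡ 14; y = λ·(2 - 14) - 31 ≡ 0. → (14, 0)
6P: (14, 0) + (28, 14). λ = (14 - 0)/(28 - 14) ≡ 14/14 mod 43. 14⁻¹ ≡ 40 (mod 43) since 14·40 = 560 ≡ 1, so λ ≡ 1.
  x = λ² - 14 - 28 = 1 - 42 ≡ 2; y = λ·(14 - 2) - 0 ≡ 12. → (2, 12)
7P: (2, 12) + (28, 14). λ = (14 - 12)/(28 - 2) ≡ 2/26 mod 43. 26⁻¹ ≡ 5 (mod 43) since 26·5 = 130 ≡ 1, so λ ≡ 10.
  x = λ² - 2 - 28 = 100 - 30 ≡ 27; y = λ·(2 - 27) - 12 ≡ 39. → (27, 39)
8P: (27, 39) + (28, 14). λ = (14 - 39)/(28 - 27) ≡ 18/1 mod 43. 1⁻¹ ≡ 1 (mod 43) since 1·1 = 1 ≡ 1, so λ ≡ 18.
  x = λ² - 27 - 28 = 324 - 55 ≡ 11; y = λ·(27 - 11) - 39 ≡ 34. → (11, 34)
9P: (11, 34) + (28, 14). λ = (14 - 34)/(28 - 11) ≡ 23/17 mod 43. 17⁻¹ ≡ 38 (mod 43) since 17·38 = 646 ≡ 1, so λ ≡ 14.
  x = λ² - 11 - 28 = 196 - 39 ≡ 28; y = λ·(11 - 28) - 34 ≡ 29. → (28, 29)
10P: (28, 29) + (28, 14): same x and y₁ ≡ -y₂, so the sum is O.
10P = O, so the order is 10.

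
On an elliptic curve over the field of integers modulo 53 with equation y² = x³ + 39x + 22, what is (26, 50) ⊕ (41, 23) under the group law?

(38, 14)

(26, 50) + (41, 23). λ = (23 - 50)/(41 - 26) ≡ 26/15 mod 53. 15⁻¹ ≡ 46 (mod 53), so λ ≡ 30.
  x = λ² - 26 - 41 = 900 - 67 ≡ 38; y = λ·(26 - 38) - 50 ≡ 14. → (38, 14)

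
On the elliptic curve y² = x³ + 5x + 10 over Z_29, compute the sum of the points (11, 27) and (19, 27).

(11, 27) + (19, 27). λ = (27 - 27)/(19 - 11) ≡ 0/8 mod 29. 8⁻¹ ≡ 11 (mod 29) since 8·11 = 88 ≡ 1, so λ ≡ 0.
  x = λ² - 11 - 19 = 0 - 30 ≡ 28; y = λ·(11 - 28) - 27 ≡ 2. → (28, 2)

(28, 2)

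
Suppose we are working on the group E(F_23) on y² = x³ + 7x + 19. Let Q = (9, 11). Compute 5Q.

(16, 15)

Double-and-add on 5 = (101)₂. Start with Q = (9, 11) for the leading 1-bit.
double: tangent at (9, 11): λ = (3·9² + 7)/(2·11) ≡ 20/22. 22⁻¹ ≡ 22 (mod 23), so λ ≡ 20·22 ≡ 3.
  x = λ² - 9 - 9 = 9 - 18 ≡ 14; y = λ·(9 - 14) - 11 ≡ 20. → (14, 20)
double: tangent at (14, 20): λ = (3·14² + 7)/(2·20) ≡ 20/17. 17⁻¹ ≡ 19 (mod 23) since 17·19 = 323 ≡ 1, so λ ≡ 20·19 ≡ 12.
  x = λ² - 14 - 14 = 144 - 28 ≡ 1; y = λ·(14 - 1) - 20 ≡ 21. → (1, 21)
add Q: (1, 21) + (9, 11). λ = (11 - 21)/(9 - 1) ≡ 13/8 mod 23. 8⁻¹ ≡ 3 (mod 23), so λ ≡ 16.
  x = λ² - 1 - 9 = 256 - 10 ≡ 16; y = λ·(1 - 16) - 21 ≡ 15. → (16, 15)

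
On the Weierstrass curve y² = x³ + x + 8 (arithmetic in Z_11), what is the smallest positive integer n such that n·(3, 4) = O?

2P: tangent at (3, 4): λ = (3·3² + 1)/(2·4) ≡ 6/8. 8⁻¹ ≡ 7 (mod 11), so λ ≡ 6·7 ≡ 9.
  x = λ² - 3 - 3 = 81 - 6 ≡ 9; y = λ·(3 - 9) - 4 ≡ 8. → (9, 8)
3P: (9, 8) + (3, 4). λ = (4 - 8)/(3 - 9) ≡ 7/5 mod 11. 5⁻¹ ≡ 9 (mod 11), so λ ≡ 8.
  x = λ² - 9 - 3 = 64 - 12 ≡ 8; y = λ·(9 - 8) - 8 ≡ 0. → (8, 0)
4P: (8, 0) + (3, 4). λ = (4 - 0)/(3 - 8) ≡ 4/6 mod 11. 6⁻¹ ≡ 2 (mod 11), so λ ≡ 8.
  x = λ² - 8 - 3 = 64 - 11 ≡ 9; y = λ·(8 - 9) - 0 ≡ 3. → (9, 3)
5P: (9, 3) + (3, 4). λ = (4 - 3)/(3 - 9) ≡ 1/5 mod 11. 5⁻¹ ≡ 9 (mod 11), so λ ≡ 9.
  x = λ² - 9 - 3 = 81 - 12 ≡ 3; y = λ·(9 - 3) - 3 ≡ 7. → (3, 7)
6P: (3, 7) + (3, 4): same x and y₁ ≡ -y₂, so the sum is O.
6P = O, so the order is 6.

6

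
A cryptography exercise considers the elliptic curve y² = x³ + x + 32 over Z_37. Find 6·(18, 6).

Write P = (18, 6).
Repeated addition: build up to 6P.
2P: tangent at (18, 6): λ = (3·18² + 1)/(2·6) ≡ 11/12. 12⁻¹ ≡ 34 (mod 37), so λ ≡ 11·34 ≡ 4.
  x = λ² - 18 - 18 = 16 - 36 ≡ 17; y = λ·(18 - 17) - 6 ≡ 35. → (17, 35)
3P: (17, 35) + (18, 6). λ = (6 - 35)/(18 - 17) ≡ 8/1 mod 37. 1⁻¹ ≡ 1 (mod 37) since 1·1 = 1 ≡ 1, so λ ≡ 8.
  x = λ² - 17 - 18 = 64 - 35 ≡ 29; y = λ·(17 - 29) - 35 ≡ 17. → (29, 17)
4P: (29, 17) + (18, 6). λ = (6 - 17)/(18 - 29) ≡ 26/26 mod 37. 26⁻¹ ≡ 10 (mod 37) since 26·10 = 260 ≡ 1, so λ ≡ 1.
  x = λ² - 29 - 18 = 1 - 47 ≡ 28; y = λ·(29 - 28) - 17 ≡ 21. → (28, 21)
5P: (28, 21) + (18, 6). λ = (6 - 21)/(18 - 28) ≡ 22/27 mod 37. 27⁻¹ ≡ 11 (mod 37), so λ ≡ 20.
  x = λ² - 28 - 18 = 400 - 46 ≡ 21; y = λ·(28 - 21) - 21 ≡ 8. → (21, 8)
6P: (21, 8) + (18, 6). λ = (6 - 8)/(18 - 21) ≡ 35/34 mod 37. 34⁻¹ ≡ 12 (mod 37), so λ ≡ 13.
  x = λ² - 21 - 18 = 169 - 39 ≡ 19; y = λ·(21 - 19) - 8 ≡ 18. → (19, 18)

(19, 18)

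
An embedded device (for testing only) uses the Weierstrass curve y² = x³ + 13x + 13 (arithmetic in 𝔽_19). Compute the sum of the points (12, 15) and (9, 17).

(12, 15) + (9, 17). λ = (17 - 15)/(9 - 12) ≡ 2/16 mod 19. 16⁻¹ ≡ 6 (mod 19), so λ ≡ 12.
  x = λ² - 12 - 9 = 144 - 21 ≡ 9; y = λ·(12 - 9) - 15 ≡ 2. → (9, 2)

(9, 2)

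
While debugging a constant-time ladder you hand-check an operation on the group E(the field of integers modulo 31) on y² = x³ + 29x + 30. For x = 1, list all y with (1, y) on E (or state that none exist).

x³ + 29x + 30 = 60 ≡ 29 (mod 31).
29 is a non-residue mod 31; no y exists.

none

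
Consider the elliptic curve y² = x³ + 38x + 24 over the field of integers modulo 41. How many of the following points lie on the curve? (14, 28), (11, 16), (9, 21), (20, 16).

(14, 28): 28² ≡ 5, rhs ≡ 20 → off.
(11, 16): 16² ≡ 10, rhs ≡ 10 → on.
(9, 21): 21² ≡ 31, rhs ≡ 29 → off.
(20, 16): 16² ≡ 10, rhs ≡ 10 → on.

2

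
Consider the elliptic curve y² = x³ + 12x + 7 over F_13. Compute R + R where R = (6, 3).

tangent at (6, 3): λ = (3·6² + 12)/(2·3) ≡ 3/6. 6⁻¹ ≡ 11 (mod 13) since 6·11 = 66 ≡ 1, so λ ≡ 3·11 ≡ 7.
  x = λ² - 6 - 6 = 49 - 12 ≡ 11; y = λ·(6 - 11) - 3 ≡ 1. → (11, 1)

(11, 1)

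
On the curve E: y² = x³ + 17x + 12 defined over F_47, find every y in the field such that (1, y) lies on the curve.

x³ + 17x + 12 = 30 ≡ 30 (mod 47).
30 is a non-residue mod 47; no y exists.

none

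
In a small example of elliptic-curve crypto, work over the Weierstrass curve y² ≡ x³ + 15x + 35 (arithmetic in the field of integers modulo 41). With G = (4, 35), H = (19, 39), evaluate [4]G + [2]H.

First 4G:
Double-and-add on 4 = (100)₂. Start with G = (4, 35) for the leading 1-bit.
double: tangent at (4, 35): λ = (3·4² + 15)/(2·35) ≡ 22/29. 29⁻¹ ≡ 17 (mod 41), so λ ≡ 22·17 ≡ 5.
  x = λ² - 4 - 4 = 25 - 8 ≡ 17; y = λ·(4 - 17) - 35 ≡ 23. → (17, 23)
double: tangent at (17, 23): λ = (3·17² + 15)/(2·23) ≡ 21/5. 5⁻¹ ≡ 33 (mod 41), so λ ≡ 21·33 ≡ 37.
  x = λ² - 17 - 17 = 1369 - 34 ≡ 23; y = λ·(17 - 23) - 23 ≡ 1. → (23, 1)
4G = (23, 1).
Next 2H:
Repeated addition: build up to 2H.
2H: tangent at (19, 39): λ = (3·19² + 15)/(2·39) ≡ 32/37. 37⁻¹ ≡ 10 (mod 41), so λ ≡ 32·10 ≡ 33.
  x = λ² - 19 - 19 = 1089 - 38 ≡ 26; y = λ·(19 - 26) - 39 ≡ 17. → (26, 17)
2H = (26, 17).
Finally 4G + 2H:
(23, 1) + (26, 17). λ = (17 - 1)/(26 - 23) ≡ 16/3 mod 41. 3⁻¹ ≡ 14 (mod 41) since 3·14 = 42 ≡ 1, so λ ≡ 19.
  x = λ² - 23 - 26 = 361 - 49 ≡ 25; y = λ·(23 - 25) - 1 ≡ 2. → (25, 2)

(25, 2)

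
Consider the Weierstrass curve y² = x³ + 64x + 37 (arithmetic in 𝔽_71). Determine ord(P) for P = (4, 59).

2P: tangent at (4, 59): λ = (3·4² + 64)/(2·59) ≡ 41/47. 47⁻¹ ≡ 68 (mod 71), so λ ≡ 41·68 ≡ 19.
  x = λ² - 4 - 4 = 361 - 8 ≡ 69; y = λ·(4 - 69) - 59 ≡ 55. → (69, 55)
3P: (69, 55) + (4, 59). λ = (59 - 55)/(4 - 69) ≡ 4/6 mod 71. 6⁻¹ ≡ 12 (mod 71), so λ ≡ 48.
  x = λ² - 69 - 4 = 2304 - 73 ≡ 30; y = λ·(69 - 30) - 55 ≡ 42. → (30, 42)
4P: (30, 42) + (4, 59). λ = (59 - 42)/(4 - 30) ≡ 17/45 mod 71. 45⁻¹ ≡ 30 (mod 71) since 45·30 = 1350 ≡ 1, so λ ≡ 13.
  x = λ² - 30 - 4 = 169 - 34 ≡ 64; y = λ·(30 - 64) - 42 ≡ 13. → (64, 13)
5P: (64, 13) + (4, 59). λ = (59 - 13)/(4 - 64) ≡ 46/11 mod 71. 11⁻¹ ≡ 13 (mod 71) since 11·13 = 143 ≡ 1, so λ ≡ 30.
  x = λ² - 64 - 4 = 900 - 68 ≡ 51; y = λ·(64 - 51) - 13 ≡ 22. → (51, 22)
6P: (51, 22) + (4, 59). λ = (59 - 22)/(4 - 51) ≡ 37/24 mod 71. 24⁻¹ ≡ 3 (mod 71) since 24·3 = 72 ≡ 1, so λ ≡ 40.
  x = λ² - 51 - 4 = 1600 - 55 ≡ 54; y = λ·(51 - 54) - 22 ≡ 0. → (54, 0)
7P: (54, 0) + (4, 59). λ = (59 - 0)/(4 - 54) ≡ 59/21 mod 71. 21⁻¹ ≡ 44 (mod 71) since 21·44 = 924 ≡ 1, so λ ≡ 40.
  x = λ² - 54 - 4 = 1600 - 58 ≡ 51; y = λ·(54 - 51) - 0 ≡ 49. → (51, 49)
8P: (51, 49) + (4, 59). λ = (59 - 49)/(4 - 51) ≡ 10/24 mod 71. 24⁻¹ ≡ 3 (mod 71) since 24·3 = 72 ≡ 1, so λ ≡ 30.
  x = λ² - 51 - 4 = 900 - 55 ≡ 64; y = λ·(51 - 64) - 49 ≡ 58. → (64, 58)
9P: (64, 58) + (4, 59). λ = (59 - 58)/(4 - 64) ≡ 1/11 mod 71. 11⁻¹ ≡ 13 (mod 71), so λ ≡ 13.
  x = λ² - 64 - 4 = 169 - 68 ≡ 30; y = λ·(64 - 30) - 58 ≡ 29. → (30, 29)
10P: (30, 29) + (4, 59). λ = (59 - 29)/(4 - 30) ≡ 30/45 mod 71. 45⁻¹ ≡ 30 (mod 71), so λ ≡ 48.
  x = λ² - 30 - 4 = 2304 - 34 ≡ 69; y = λ·(30 - 69) - 29 ≡ 16. → (69, 16)
11P: (69, 16) + (4, 59). λ = (59 - 16)/(4 - 69) ≡ 43/6 mod 71. 6⁻¹ ≡ 12 (mod 71), so λ ≡ 19.
  x = λ² - 69 - 4 = 361 - 73 ≡ 4; y = λ·(69 - 4) - 16 ≡ 12. → (4, 12)
12P: (4, 12) + (4, 59): same x and y₁ ≡ -y₂, so the sum is the point at infinity.
12P = the point at infinity, so the order is 12.

12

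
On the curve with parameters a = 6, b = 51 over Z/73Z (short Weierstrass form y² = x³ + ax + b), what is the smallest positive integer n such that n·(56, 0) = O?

2

2P: (56, 0) + (56, 0): same x and y₁ ≡ -y₂, so the sum is O.
2P = O, so the order is 2.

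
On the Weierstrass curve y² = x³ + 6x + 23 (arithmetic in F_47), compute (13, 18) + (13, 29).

The two points share x = 13 and their y-coordinates satisfy 18 + 29 ≡ 0 (mod 47), so they are inverses. Their sum is ∞.

O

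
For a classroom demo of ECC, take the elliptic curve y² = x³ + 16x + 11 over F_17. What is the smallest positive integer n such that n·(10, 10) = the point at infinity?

2P: tangent at (10, 10): λ = (3·10² + 16)/(2·10) ≡ 10/3. 3⁻¹ ≡ 6 (mod 17) since 3·6 = 18 ≡ 1, so λ ≡ 10·6 ≡ 9.
  x = λ² - 10 - 10 = 81 - 20 ≡ 10; y = λ·(10 - 10) - 10 ≡ 7. → (10, 7)
3P: (10, 7) + (10, 10): same x and y₁ ≡ -y₂, so the sum is the point at infinity.
3P = the point at infinity, so the order is 3.

3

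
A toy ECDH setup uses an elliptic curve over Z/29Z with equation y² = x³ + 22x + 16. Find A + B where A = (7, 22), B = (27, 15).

(7, 22) + (27, 15). λ = (15 - 22)/(27 - 7) ≡ 22/20 mod 29. 20⁻¹ ≡ 16 (mod 29) since 20·16 = 320 ≡ 1, so λ ≡ 4.
  x = λ² - 7 - 27 = 16 - 34 ≡ 11; y = λ·(7 - 11) - 22 ≡ 20. → (11, 20)

(11, 20)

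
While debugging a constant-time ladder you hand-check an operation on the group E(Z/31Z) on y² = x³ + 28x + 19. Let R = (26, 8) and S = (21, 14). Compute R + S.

(9, 15)

(26, 8) + (21, 14). λ = (14 - 8)/(21 - 26) ≡ 6/26 mod 31. 26⁻¹ ≡ 6 (mod 31) since 26·6 = 156 ≡ 1, so λ ≡ 5.
  x = λ² - 26 - 21 = 25 - 47 ≡ 9; y = λ·(26 - 9) - 8 ≡ 15. → (9, 15)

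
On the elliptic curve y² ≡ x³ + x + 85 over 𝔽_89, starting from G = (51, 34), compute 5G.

Double-and-add on 5 = (101)₂. Start with G = (51, 34) for the leading 1-bit.
double: tangent at (51, 34): λ = (3·51² + 1)/(2·34) ≡ 61/68. 68⁻¹ ≡ 72 (mod 89) since 68·72 = 4896 ≡ 1, so λ ≡ 61·72 ≡ 31.
  x = λ² - 51 - 51 = 961 - 102 ≡ 58; y = λ·(51 - 58) - 34 ≡ 16. → (58, 16)
double: tangent at (58, 16): λ = (3·58² + 1)/(2·16) ≡ 36/32. 32⁻¹ ≡ 64 (mod 89) since 32·64 = 2048 ≡ 1, so λ ≡ 36·64 ≡ 79.
  x = λ² - 58 - 58 = 6241 - 116 ≡ 73; y = λ·(58 - 73) - 16 ≡ 45. → (73, 45)
add G: (73, 45) + (51, 34). λ = (34 - 45)/(51 - 73) ≡ 78/67 mod 89. 67⁻¹ ≡ 4 (mod 89), so λ ≡ 45.
  x = λ² - 73 - 51 = 2025 - 124 ≡ 32; y = λ·(73 - 32) - 45 ≡ 20. → (32, 20)

(32, 20)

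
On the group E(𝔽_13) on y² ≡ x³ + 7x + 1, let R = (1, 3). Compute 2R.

(8, 7)

tangent at (1, 3): λ = (3·1² + 7)/(2·3) ≡ 10/6. 6⁻¹ ≡ 11 (mod 13) since 6·11 = 66 ≡ 1, so λ ≡ 10·11 ≡ 6.
  x = λ² - 1 - 1 = 36 - 2 ≡ 8; y = λ·(1 - 8) - 3 ≡ 7. → (8, 7)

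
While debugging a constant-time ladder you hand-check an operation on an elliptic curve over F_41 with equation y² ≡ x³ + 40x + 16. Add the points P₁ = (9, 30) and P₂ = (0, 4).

(9, 30) + (0, 4). λ = (4 - 30)/(0 - 9) ≡ 15/32 mod 41. 32⁻¹ ≡ 9 (mod 41), so λ ≡ 12.
  x = λ² - 9 - 0 = 144 - 9 ≡ 12; y = λ·(9 - 12) - 30 ≡ 16. → (12, 16)

(12, 16)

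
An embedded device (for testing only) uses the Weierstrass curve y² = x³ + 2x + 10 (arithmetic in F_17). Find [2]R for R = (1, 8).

tangent at (1, 8): λ = (3·1² + 2)/(2·8) ≡ 5/16. 16⁻¹ ≡ 16 (mod 17), so λ ≡ 5·16 ≡ 12.
  x = λ² - 1 - 1 = 144 - 2 ≡ 6; y = λ·(1 - 6) - 8 ≡ 0. → (6, 0)

(6, 0)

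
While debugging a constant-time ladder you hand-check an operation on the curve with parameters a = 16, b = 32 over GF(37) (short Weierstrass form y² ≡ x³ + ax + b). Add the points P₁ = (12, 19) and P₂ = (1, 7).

(31, 4)

(12, 19) + (1, 7). λ = (7 - 19)/(1 - 12) ≡ 25/26 mod 37. 26⁻¹ ≡ 10 (mod 37), so λ ≡ 28.
  x = λ² - 12 - 1 = 784 - 13 ≡ 31; y = λ·(12 - 31) - 19 ≡ 4. → (31, 4)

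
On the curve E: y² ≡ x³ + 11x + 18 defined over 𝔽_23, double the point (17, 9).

tangent at (17, 9): λ = (3·17² + 11)/(2·9) ≡ 4/18. 18⁻¹ ≡ 9 (mod 23), so λ ≡ 4·9 ≡ 13.
  x = λ² - 17 - 17 = 169 - 34 ≡ 20; y = λ·(17 - 20) - 9 ≡ 21. → (20, 21)

(20, 21)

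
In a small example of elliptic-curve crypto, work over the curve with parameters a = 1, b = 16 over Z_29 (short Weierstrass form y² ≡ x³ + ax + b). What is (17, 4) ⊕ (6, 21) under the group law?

(0, 4)

(17, 4) + (6, 21). λ = (21 - 4)/(6 - 17) ≡ 17/18 mod 29. 18⁻¹ ≡ 21 (mod 29), so λ ≡ 9.
  x = λ² - 17 - 6 = 81 - 23 ≡ 0; y = λ·(17 - 0) - 4 ≡ 4. → (0, 4)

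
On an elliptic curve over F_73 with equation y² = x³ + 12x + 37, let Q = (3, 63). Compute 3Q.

(33, 4)

Repeated addition: build up to 3Q.
2Q: tangent at (3, 63): λ = (3·3² + 12)/(2·63) ≡ 39/53. 53⁻¹ ≡ 62 (mod 73), so λ ≡ 39·62 ≡ 9.
  x = λ² - 3 - 3 = 81 - 6 ≡ 2; y = λ·(3 - 2) - 63 ≡ 19. → (2, 19)
3Q: (2, 19) + (3, 63). λ = (63 - 19)/(3 - 2) ≡ 44/1 mod 73. 1⁻¹ ≡ 1 (mod 73), so λ ≡ 44.
  x = λ² - 2 - 3 = 1936 - 5 ≡ 33; y = λ·(2 - 33) - 19 ≡ 4. → (33, 4)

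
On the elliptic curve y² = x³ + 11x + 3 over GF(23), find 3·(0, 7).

(0, 16)

Write G = (0, 7).
Repeated addition: build up to 3G.
2G: tangent at (0, 7): λ = (3·0² + 11)/(2·7) ≡ 11/14. 14⁻¹ ≡ 5 (mod 23), so λ ≡ 11·5 ≡ 9.
  x = λ² - 0 - 0 = 81 - 0 ≡ 12; y = λ·(0 - 12) - 7 ≡ 0. → (12, 0)
3G: (12, 0) + (0, 7). λ = (7 - 0)/(0 - 12) ≡ 7/11 mod 23. 11⁻¹ ≡ 21 (mod 23) since 11·21 = 231 ≡ 1, so λ ≡ 9.
  x = λ² - 12 - 0 = 81 - 12 ≡ 0; y = λ·(12 - 0) - 0 ≡ 16. → (0, 16)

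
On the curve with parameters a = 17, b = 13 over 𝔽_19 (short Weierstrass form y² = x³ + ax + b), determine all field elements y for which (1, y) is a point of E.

x³ + 17x + 13 = 31 ≡ 12 (mod 19).
12 is a non-residue mod 19; no y exists.

none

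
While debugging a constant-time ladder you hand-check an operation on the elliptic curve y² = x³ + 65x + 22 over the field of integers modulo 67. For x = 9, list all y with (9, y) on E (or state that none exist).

none

x³ + 65x + 22 = 1336 ≡ 63 (mod 67).
63 is a non-residue mod 67; no y exists.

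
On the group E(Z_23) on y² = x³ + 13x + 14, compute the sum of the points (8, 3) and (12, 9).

(8, 3) + (12, 9). λ = (9 - 3)/(12 - 8) ≡ 6/4 mod 23. 4⁻¹ ≡ 6 (mod 23) since 4·6 = 24 ≡ 1, so λ ≡ 13.
  x = λ² - 8 - 12 = 169 - 20 ≡ 11; y = λ·(8 - 11) - 3 ≡ 4. → (11, 4)

(11, 4)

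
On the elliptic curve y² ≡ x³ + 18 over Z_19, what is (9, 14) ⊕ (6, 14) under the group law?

(9, 14) + (6, 14). λ = (14 - 14)/(6 - 9) ≡ 0/16 mod 19. 16⁻¹ ≡ 6 (mod 19) since 16·6 = 96 ≡ 1, so λ ≡ 0.
  x = λ² - 9 - 6 = 0 - 15 ≡ 4; y = λ·(9 - 4) - 14 ≡ 5. → (4, 5)

(4, 5)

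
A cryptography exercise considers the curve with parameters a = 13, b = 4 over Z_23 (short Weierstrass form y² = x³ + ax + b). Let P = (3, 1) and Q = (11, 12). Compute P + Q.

(3, 1) + (11, 12). λ = (12 - 1)/(11 - 3) ≡ 11/8 mod 23. 8⁻¹ ≡ 3 (mod 23) since 8·3 = 24 ≡ 1, so λ ≡ 10.
  x = λ² - 3 - 11 = 100 - 14 ≡ 17; y = λ·(3 - 17) - 1 ≡ 20. → (17, 20)

(17, 20)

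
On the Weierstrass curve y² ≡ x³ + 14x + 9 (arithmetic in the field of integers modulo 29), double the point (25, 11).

(3, 22)

tangent at (25, 11): λ = (3·25² + 14)/(2·11) ≡ 4/22. 22⁻¹ ≡ 4 (mod 29) since 22·4 = 88 ≡ 1, so λ ≡ 4·4 ≡ 16.
  x = λ² - 25 - 25 = 256 - 50 ≡ 3; y = λ·(25 - 3) - 11 ≡ 22. → (3, 22)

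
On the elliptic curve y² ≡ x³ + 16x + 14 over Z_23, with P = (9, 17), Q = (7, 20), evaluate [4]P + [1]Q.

(19, 1)

First 4P:
Double-and-add on 4 = (100)₂. Start with P = (9, 17) for the leading 1-bit.
double: tangent at (9, 17): λ = (3·9² + 16)/(2·17) ≡ 6/11. 11⁻¹ ≡ 21 (mod 23), so λ ≡ 6·21 ≡ 11.
  x = λ² - 9 - 9 = 121 - 18 ≡ 11; y = λ·(9 - 11) - 17 ≡ 7. → (11, 7)
double: tangent at (11, 7): λ = (3·11² + 16)/(2·7) ≡ 11/14. 14⁻¹ ≡ 5 (mod 23), so λ ≡ 11·5 ≡ 9.
  x = λ² - 11 - 11 = 81 - 22 ≡ 13; y = λ·(11 - 13) - 7 ≡ 21. → (13, 21)
4P = (13, 21).
Finally 4P + Q:
(13, 21) + (7, 20). λ = (20 - 21)/(7 - 13) ≡ 22/17 mod 23. 17⁻¹ ≡ 19 (mod 23), so λ ≡ 4.
  x = λ² - 13 - 7 = 16 - 20 ≡ 19; y = λ·(13 - 19) - 21 ≡ 1. → (19, 1)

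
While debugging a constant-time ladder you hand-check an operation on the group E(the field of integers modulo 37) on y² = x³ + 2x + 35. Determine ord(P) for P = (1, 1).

2P: tangent at (1, 1): λ = (3·1² + 2)/(2·1) ≡ 5/2. 2⁻¹ ≡ 19 (mod 37) since 2·19 = 38 ≡ 1, so λ ≡ 5·19 ≡ 21.
  x = λ² - 1 - 1 = 441 - 2 ≡ 32; y = λ·(1 - 32) - 1 ≡ 14. → (32, 14)
3P: (32, 14) + (1, 1). λ = (1 - 14)/(1 - 32) ≡ 24/6 mod 37. 6⁻¹ ≡ 31 (mod 37), so λ ≡ 4.
  x = λ² - 32 - 1 = 16 - 33 ≡ 20; y = λ·(32 - 20) - 14 ≡ 34. → (20, 34)
4P: (20, 34) + (1, 1). λ = (1 - 34)/(1 - 20) ≡ 4/18 mod 37. 18⁻¹ ≡ 35 (mod 37) since 18·35 = 630 ≡ 1, so λ ≡ 29.
  x = λ² - 20 - 1 = 841 - 21 ≡ 6; y = λ·(20 - 6) - 34 ≡ 2. → (6, 2)
5P: (6, 2) + (1, 1). λ = (1 - 2)/(1 - 6) ≡ 36/32 mod 37. 32⁻¹ ≡ 22 (mod 37), so λ ≡ 15.
  x = λ² - 6 - 1 = 225 - 7 ≡ 33; y = λ·(6 - 33) - 2 ≡ 0. → (33, 0)
6P: (33, 0) + (1, 1). λ = (1 - 0)/(1 - 33) ≡ 1/5 mod 37. 5⁻¹ ≡ 15 (mod 37), so λ ≡ 15.
  x = λ² - 33 - 1 = 225 - 34 ≡ 6; y = λ·(33 - 6) - 0 ≡ 35. → (6, 35)
7P: (6, 35) + (1, 1). λ = (1 - 35)/(1 - 6) ≡ 3/32 mod 37. 32⁻¹ ≡ 22 (mod 37), so λ ≡ 29.
  x = λ² - 6 - 1 = 841 - 7 ≡ 20; y = λ·(6 - 20) - 35 ≡ 3. → (20, 3)
8P: (20, 3) + (1, 1). λ = (1 - 3)/(1 - 20) ≡ 35/18 mod 37. 18⁻¹ ≡ 35 (mod 37), so λ ≡ 4.
  x = λ² - 20 - 1 = 16 - 21 ≡ 32; y = λ·(20 - 32) - 3 ≡ 23. → (32, 23)
9P: (32, 23) + (1, 1). λ = (1 - 23)/(1 - 32) ≡ 15/6 mod 37. 6⁻¹ ≡ 31 (mod 37) since 6·31 = 186 ≡ 1, so λ ≡ 21.
  x = λ² - 32 - 1 = 441 - 33 ≡ 1; y = λ·(32 - 1) - 23 ≡ 36. → (1, 36)
10P: (1, 36) + (1, 1): same x and y₁ ≡ -y₂, so the sum is O.
10P = O, so the order is 10.

10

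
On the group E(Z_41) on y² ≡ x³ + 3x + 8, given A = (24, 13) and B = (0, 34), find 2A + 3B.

First 2A:
Repeated addition: build up to 2A.
2A: tangent at (24, 13): λ = (3·24² + 3)/(2·13) ≡ 9/26. 26⁻¹ ≡ 30 (mod 41), so λ ≡ 9·30 ≡ 24.
  x = λ² - 24 - 24 = 576 - 48 ≡ 36; y = λ·(24 - 36) - 13 ≡ 27. → (36, 27)
2A = (36, 27).
Next 3B:
Repeated addition: build up to 3B.
2B: tangent at (0, 34): λ = (3·0² + 3)/(2·34) ≡ 3/27. 27⁻¹ ≡ 38 (mod 41) since 27·38 = 1026 ≡ 1, so λ ≡ 3·38 ≡ 32.
  x = λ² - 0 - 0 = 1024 - 0 ≡ 40; y = λ·(0 - 40) - 34 ≡ 39. → (40, 39)
3B: (40, 39) + (0, 34). λ = (34 - 39)/(0 - 40) ≡ 36/1 mod 41. 1⁻¹ ≡ 1 (mod 41), so λ ≡ 36.
  x = λ² - 40 - 0 = 1296 - 40 ≡ 26; y = λ·(40 - 26) - 39 ≡ 14. → (26, 14)
3B = (26, 14).
Finally 2A + 3B:
(36, 27) + (26, 14). λ = (14 - 27)/(26 - 36) ≡ 28/31 mod 41. 31⁻¹ ≡ 4 (mod 41), so λ ≡ 30.
  x = λ² - 36 - 26 = 900 - 62 ≡ 18; y = λ·(36 - 18) - 27 ≡ 21. → (18, 21)

(18, 21)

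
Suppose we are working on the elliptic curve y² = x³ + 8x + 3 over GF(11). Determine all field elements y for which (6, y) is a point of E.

x³ + 8x + 3 = 267 ≡ 3 (mod 11).
Square roots of 3 mod 11: 5 and 6 (since 5² = 25 ≡ 3).

5, 6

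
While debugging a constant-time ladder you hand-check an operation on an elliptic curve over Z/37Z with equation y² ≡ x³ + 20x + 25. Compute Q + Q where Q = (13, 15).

(27, 3)

tangent at (13, 15): λ = (3·13² + 20)/(2·15) ≡ 9/30. 30⁻¹ ≡ 21 (mod 37), so λ ≡ 9·21 ≡ 4.
  x = λ² - 13 - 13 = 16 - 26 ≡ 27; y = λ·(13 - 27) - 15 ≡ 3. → (27, 3)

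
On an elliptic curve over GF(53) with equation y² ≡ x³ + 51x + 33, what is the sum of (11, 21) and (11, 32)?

The two points share x = 11 and their y-coordinates satisfy 21 + 32 ≡ 0 (mod 53), so they are inverses. Their sum is ∞.

O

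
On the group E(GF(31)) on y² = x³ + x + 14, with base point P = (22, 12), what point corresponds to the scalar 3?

Repeated addition: build up to 3P.
2P: tangent at (22, 12): λ = (3·22² + 1)/(2·12) ≡ 27/24. 24⁻¹ ≡ 22 (mod 31), so λ ≡ 27·22 ≡ 5.
  x = λ² - 22 - 22 = 25 - 44 ≡ 12; y = λ·(22 - 12) - 12 ≡ 7. → (12, 7)
3P: (12, 7) + (22, 12). λ = (12 - 7)/(22 - 12) ≡ 5/10 mod 31. 10⁻¹ ≡ 28 (mod 31), so λ ≡ 16.
  x = λ² - 12 - 22 = 256 - 34 ≡ 5; y = λ·(12 - 5) - 7 ≡ 12. → (5, 12)

(5, 12)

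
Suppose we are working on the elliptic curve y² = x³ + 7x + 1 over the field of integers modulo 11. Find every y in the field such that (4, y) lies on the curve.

4, 7

x³ + 7x + 1 = 93 ≡ 5 (mod 11).
Square roots of 5 mod 11: 4 and 7 (since 4² = 16 ≡ 5).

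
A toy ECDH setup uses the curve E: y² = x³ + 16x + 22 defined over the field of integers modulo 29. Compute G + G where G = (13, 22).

(7, 19)

tangent at (13, 22): λ = (3·13² + 16)/(2·22) ≡ 1/15. 15⁻¹ ≡ 2 (mod 29) since 15·2 = 30 ≡ 1, so λ ≡ 1·2 ≡ 2.
  x = λ² - 13 - 13 = 4 - 26 ≡ 7; y = λ·(13 - 7) - 22 ≡ 19. → (7, 19)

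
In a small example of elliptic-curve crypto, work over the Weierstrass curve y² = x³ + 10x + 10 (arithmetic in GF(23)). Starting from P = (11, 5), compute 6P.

Double-and-add on 6 = (110)₂. Start with P = (11, 5) for the leading 1-bit.
double: tangent at (11, 5): λ = (3·11² + 10)/(2·5) ≡ 5/10. 10⁻¹ ≡ 7 (mod 23) since 10·7 = 70 ≡ 1, so λ ≡ 5·7 ≡ 12.
  x = λ² - 11 - 11 = 144 - 22 ≡ 7; y = λ·(11 - 7) - 5 ≡ 20. → (7, 20)
add P: (7, 20) + (11, 5). λ = (5 - 20)/(11 - 7) ≡ 8/4 mod 23. 4⁻¹ ≡ 6 (mod 23), so λ ≡ 2.
  x = λ² - 7 - 11 = 4 - 18 ≡ 9; y = λ·(7 - 9) - 20 ≡ 22. → (9, 22)
double: tangent at (9, 22): λ = (3·9² + 10)/(2·22) ≡ 0/21. 21⁻¹ ≡ 11 (mod 23) since 21·11 = 231 ≡ 1, so λ ≡ 0·11 ≡ 0.
  x = λ² - 9 - 9 = 0 - 18 ≡ 5; y = λ·(9 - 5) - 22 ≡ 1. → (5, 1)

(5, 1)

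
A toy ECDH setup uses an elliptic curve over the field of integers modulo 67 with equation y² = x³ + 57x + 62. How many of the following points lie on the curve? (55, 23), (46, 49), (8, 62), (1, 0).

2

(55, 23): 23² ≡ 60, rhs ≡ 62 → off.
(46, 49): 49² ≡ 56, rhs ≡ 56 → on.
(8, 62): 62² ≡ 25, rhs ≡ 25 → on.
(1, 0): 0² ≡ 0, rhs ≡ 53 → off.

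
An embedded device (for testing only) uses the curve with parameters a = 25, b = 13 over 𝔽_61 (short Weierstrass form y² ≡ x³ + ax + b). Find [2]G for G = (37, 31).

tangent at (37, 31): λ = (3·37² + 25)/(2·31) ≡ 45/1. 1⁻¹ ≡ 1 (mod 61) since 1·1 = 1 ≡ 1, so λ ≡ 45·1 ≡ 45.
  x = λ² - 37 - 37 = 2025 - 74 ≡ 60; y = λ·(37 - 60) - 31 ≡ 32. → (60, 32)

(60, 32)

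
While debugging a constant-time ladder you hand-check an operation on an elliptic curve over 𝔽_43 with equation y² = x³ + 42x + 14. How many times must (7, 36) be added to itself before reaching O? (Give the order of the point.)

3

2P: tangent at (7, 36): λ = (3·7² + 42)/(2·36) ≡ 17/29. 29⁻¹ ≡ 3 (mod 43), so λ ≡ 17·3 ≡ 8.
  x = λ² - 7 - 7 = 64 - 14 ≡ 7; y = λ·(7 - 7) - 36 ≡ 7. → (7, 7)
3P: (7, 7) + (7, 36): same x and y₁ ≡ -y₂, so the sum is O.
3P = O, so the order is 3.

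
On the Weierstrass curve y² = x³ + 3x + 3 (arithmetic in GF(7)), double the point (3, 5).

tangent at (3, 5): λ = (3·3² + 3)/(2·5) ≡ 2/3. 3⁻¹ ≡ 5 (mod 7), so λ ≡ 2·5 ≡ 3.
  x = λ² - 3 - 3 = 9 - 6 ≡ 3; y = λ·(3 - 3) - 5 ≡ 2. → (3, 2)

(3, 2)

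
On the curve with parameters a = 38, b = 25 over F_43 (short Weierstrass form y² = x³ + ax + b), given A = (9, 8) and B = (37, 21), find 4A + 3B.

(15, 33)

First 4A:
Repeated addition: build up to 4A.
2A: tangent at (9, 8): λ = (3·9² + 38)/(2·8) ≡ 23/16. 16⁻¹ ≡ 35 (mod 43) since 16·35 = 560 ≡ 1, so λ ≡ 23·35 ≡ 31.
  x = λ² - 9 - 9 = 961 - 18 ≡ 40; y = λ·(9 - 40) - 8 ≡ 20. → (40, 20)
3A: (40, 20) + (9, 8). λ = (8 - 20)/(9 - 40) ≡ 31/12 mod 43. 12⁻¹ ≡ 18 (mod 43), so λ ≡ 42.
  x = λ² - 40 - 9 = 1764 - 49 ≡ 38; y = λ·(40 - 38) - 20 ≡ 21. → (38, 21)
4A: (38, 21) + (9, 8). λ = (8 - 21)/(9 - 38) ≡ 30/14 mod 43. 14⁻¹ ≡ 40 (mod 43), so λ ≡ 39.
  x = λ² - 38 - 9 = 1521 - 47 ≡ 12; y = λ·(38 - 12) - 21 ≡ 4. → (12, 4)
4A = (12, 4).
Next 3B:
Repeated addition: build up to 3B.
2B: tangent at (37, 21): λ = (3·37² + 38)/(2·21) ≡ 17/42. 42⁻¹ ≡ 42 (mod 43), so λ ≡ 17·42 ≡ 26.
  x = λ² - 37 - 37 = 676 - 74 ≡ 0; y = λ·(37 - 0) - 21 ≡ 38. → (0, 38)
3B: (0, 38) + (37, 21). λ = (21 - 38)/(37 - 0) ≡ 26/37 mod 43. 37⁻¹ ≡ 7 (mod 43), so λ ≡ 10.
  x = λ² - 0 - 37 = 100 - 37 ≡ 20; y = λ·(0 - 20) - 38 ≡ 20. → (20, 20)
3B = (20, 20).
Finally 4A + 3B:
(12, 4) + (20, 20). λ = (20 - 4)/(20 - 12) ≡ 16/8 mod 43. 8⁻¹ ≡ 27 (mod 43) since 8·27 = 216 ≡ 1, so λ ≡ 2.
  x = λ² - 12 - 20 = 4 - 32 ≡ 15; y = λ·(12 - 15) - 4 ≡ 33. → (15, 33)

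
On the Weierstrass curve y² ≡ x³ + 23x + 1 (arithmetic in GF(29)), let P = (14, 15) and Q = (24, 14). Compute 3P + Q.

First 3P:
Repeated addition: build up to 3P.
2P: tangent at (14, 15): λ = (3·14² + 23)/(2·15) ≡ 2/1. 1⁻¹ ≡ 1 (mod 29), so λ ≡ 2·1 ≡ 2.
  x = λ² - 14 - 14 = 4 - 28 ≡ 5; y = λ·(14 - 5) - 15 ≡ 3. → (5, 3)
3P: (5, 3) + (14, 15). λ = (15 - 3)/(14 - 5) ≡ 12/9 mod 29. 9⁻¹ ≡ 13 (mod 29) since 9·13 = 117 ≡ 1, so λ ≡ 11.
  x = λ² - 5 - 14 = 121 - 19 ≡ 15; y = λ·(5 - 15) - 3 ≡ 3. → (15, 3)
3P = (15, 3).
Finally 3P + Q:
(15, 3) + (24, 14). λ = (14 - 3)/(24 - 15) ≡ 11/9 mod 29. 9⁻¹ ≡ 13 (mod 29), so λ ≡ 27.
  x = λ² - 15 - 24 = 729 - 39 ≡ 23; y = λ·(15 - 23) - 3 ≡ 13. → (23, 13)

(23, 13)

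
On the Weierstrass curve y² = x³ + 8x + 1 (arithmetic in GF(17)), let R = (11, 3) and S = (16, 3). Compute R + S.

(7, 14)

(11, 3) + (16, 3). λ = (3 - 3)/(16 - 11) ≡ 0/5 mod 17. 5⁻¹ ≡ 7 (mod 17) since 5·7 = 35 ≡ 1, so λ ≡ 0.
  x = λ² - 11 - 16 = 0 - 27 ≡ 7; y = λ·(11 - 7) - 3 ≡ 14. → (7, 14)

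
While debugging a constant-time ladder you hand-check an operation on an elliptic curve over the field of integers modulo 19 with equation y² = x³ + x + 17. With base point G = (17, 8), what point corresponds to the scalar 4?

(12, 16)

Repeated addition: build up to 4G.
2G: tangent at (17, 8): λ = (3·17² + 1)/(2·8) ≡ 13/16. 16⁻¹ ≡ 6 (mod 19), so λ ≡ 13·6 ≡ 2.
  x = λ² - 17 - 17 = 4 - 34 ≡ 8; y = λ·(17 - 8) - 8 ≡ 10. → (8, 10)
3G: (8, 10) + (17, 8). λ = (8 - 10)/(17 - 8) ≡ 17/9 mod 19. 9⁻¹ ≡ 17 (mod 19) since 9·17 = 153 ≡ 1, so λ ≡ 4.
  x = λ² - 8 - 17 = 16 - 25 ≡ 10; y = λ·(8 - 10) - 10 ≡ 1. → (10, 1)
4G: (10, 1) + (17, 8). λ = (8 - 1)/(17 - 10) ≡ 7/7 mod 19. 7⁻¹ ≡ 11 (mod 19), so λ ≡ 1.
  x = λ² - 10 - 17 = 1 - 27 ≡ 12; y = λ·(10 - 12) - 1 ≡ 16. → (12, 16)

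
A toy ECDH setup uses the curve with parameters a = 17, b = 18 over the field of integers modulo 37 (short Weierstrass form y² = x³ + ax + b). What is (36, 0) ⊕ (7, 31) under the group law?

(20, 25)

(36, 0) + (7, 31). λ = (31 - 0)/(7 - 36) ≡ 31/8 mod 37. 8⁻¹ ≡ 14 (mod 37), so λ ≡ 27.
  x = λ² - 36 - 7 = 729 - 43 ≡ 20; y = λ·(36 - 20) - 0 ≡ 25. → (20, 25)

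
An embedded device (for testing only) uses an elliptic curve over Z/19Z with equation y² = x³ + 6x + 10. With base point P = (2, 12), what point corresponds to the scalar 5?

(11, 18)

Repeated addition: build up to 5P.
2P: tangent at (2, 12): λ = (3·2² + 6)/(2·12) ≡ 18/5. 5⁻¹ ≡ 4 (mod 19) since 5·4 = 20 ≡ 1, so λ ≡ 18·4 ≡ 15.
  x = λ² - 2 - 2 = 225 - 4 ≡ 12; y = λ·(2 - 12) - 12 ≡ 9. → (12, 9)
3P: (12, 9) + (2, 12). λ = (12 - 9)/(2 - 12) ≡ 3/9 mod 19. 9⁻¹ ≡ 17 (mod 19), so λ ≡ 13.
  x = λ² - 12 - 2 = 169 - 14 ≡ 3; y = λ·(12 - 3) - 9 ≡ 13. → (3, 13)
4P: (3, 13) + (2, 12). λ = (12 - 13)/(2 - 3) ≡ 18/18 mod 19. 18⁻¹ ≡ 18 (mod 19) since 18·18 = 324 ≡ 1, so λ ≡ 1.
  x = λ² - 3 - 2 = 1 - 5 ≡ 15; y = λ·(3 - 15) - 13 ≡ 13. → (15, 13)
5P: (15, 13) + (2, 12). λ = (12 - 13)/(2 - 15) ≡ 18/6 mod 19. 6⁻¹ ≡ 16 (mod 19) since 6·16 = 96 ≡ 1, so λ ≡ 3.
  x = λ² - 15 - 2 = 9 - 17 ≡ 11; y = λ·(15 - 11) - 13 ≡ 18. → (11, 18)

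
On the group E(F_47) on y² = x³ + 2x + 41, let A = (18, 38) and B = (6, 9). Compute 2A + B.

(10, 36)

First 2A:
Repeated addition: build up to 2A.
2A: tangent at (18, 38): λ = (3·18² + 2)/(2·38) ≡ 34/29. 29⁻¹ ≡ 13 (mod 47) since 29·13 = 377 ≡ 1, so λ ≡ 34·13 ≡ 19.
  x = λ² - 18 - 18 = 361 - 36 ≡ 43; y = λ·(18 - 43) - 38 ≡ 4. → (43, 4)
2A = (43, 4).
Finally 2A + B:
(43, 4) + (6, 9). λ = (9 - 4)/(6 - 43) ≡ 5/10 mod 47. 10⁻¹ ≡ 33 (mod 47), so λ ≡ 24.
  x = λ² - 43 - 6 = 576 - 49 ≡ 10; y = λ·(43 - 10) - 4 ≡ 36. → (10, 36)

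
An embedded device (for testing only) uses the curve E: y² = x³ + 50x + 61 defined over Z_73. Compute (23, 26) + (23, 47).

O

The two points share x = 23 and their y-coordinates satisfy 26 + 47 ≡ 0 (mod 73), so they are inverses. Their sum is O.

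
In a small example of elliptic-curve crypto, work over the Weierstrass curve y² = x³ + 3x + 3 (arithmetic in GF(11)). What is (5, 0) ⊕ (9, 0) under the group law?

(8, 0)

(5, 0) + (9, 0). λ = (0 - 0)/(9 - 5) ≡ 0/4 mod 11. 4⁻¹ ≡ 3 (mod 11), so λ ≡ 0.
  x = λ² - 5 - 9 = 0 - 14 ≡ 8; y = λ·(5 - 8) - 0 ≡ 0. → (8, 0)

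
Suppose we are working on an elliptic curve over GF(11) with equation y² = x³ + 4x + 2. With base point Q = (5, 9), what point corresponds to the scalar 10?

(4, 4)

Double-and-add on 10 = (1010)₂. Start with Q = (5, 9) for the leading 1-bit.
double: tangent at (5, 9): λ = (3·5² + 4)/(2·9) ≡ 2/7. 7⁻¹ ≡ 8 (mod 11), so λ ≡ 2·8 ≡ 5.
  x = λ² - 5 - 5 = 25 - 10 ≡ 4; y = λ·(5 - 4) - 9 ≡ 7. → (4, 7)
double: tangent at (4, 7): λ = (3·4² + 4)/(2·7) ≡ 8/3. 3⁻¹ ≡ 4 (mod 11), so λ ≡ 8·4 ≡ 10.
  x = λ² - 4 - 4 = 100 - 8 ≡ 4; y = λ·(4 - 4) - 7 ≡ 4. → (4, 4)
add Q: (4, 4) + (5, 9). λ = (9 - 4)/(5 - 4) ≡ 5/1 mod 11. 1⁻¹ ≡ 1 (mod 11) since 1·1 = 1 ≡ 1, so λ ≡ 5.
  x = λ² - 4 - 5 = 25 - 9 ≡ 5; y = λ·(4 - 5) - 4 ≡ 2. → (5, 2)
double: tangent at (5, 2): λ = (3·5² + 4)/(2·2) ≡ 2/4. 4⁻¹ ≡ 3 (mod 11), so λ ≡ 2·3 ≡ 6.
  x = λ² - 5 - 5 = 36 - 10 ≡ 4; y = λ·(5 - 4) - 2 ≡ 4. → (4, 4)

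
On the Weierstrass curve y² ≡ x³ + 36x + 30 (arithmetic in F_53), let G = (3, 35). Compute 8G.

(31, 41)

Double-and-add on 8 = (1000)₂. Start with G = (3, 35) for the leading 1-bit.
double: tangent at (3, 35): λ = (3·3² + 36)/(2·35) ≡ 10/17. 17⁻¹ ≡ 25 (mod 53) since 17·25 = 425 ≡ 1, so λ ≡ 10·25 ≡ 38.
  x = λ² - 3 - 3 = 1444 - 6 ≡ 7; y = λ·(3 - 7) - 35 ≡ 25. → (7, 25)
double: tangent at (7, 25): λ = (3·7² + 36)/(2·25) ≡ 24/50. 50⁻¹ ≡ 35 (mod 53) since 50·35 = 1750 ≡ 1, so λ ≡ 24·35 ≡ 45.
  x = λ² - 7 - 7 = 2025 - 14 ≡ 50; y = λ·(7 - 50) - 25 ≡ 1. → (50, 1)
double: tangent at (50, 1): λ = (3·50² + 36)/(2·1) ≡ 10/2. 2⁻¹ ≡ 27 (mod 53), so λ ≡ 10·27 ≡ 5.
  x = λ² - 50 - 50 = 25 - 100 ≡ 31; y = λ·(50 - 31) - 1 ≡ 41. → (31, 41)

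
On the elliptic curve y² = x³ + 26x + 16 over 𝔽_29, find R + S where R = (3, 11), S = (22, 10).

(13, 17)

(3, 11) + (22, 10). λ = (10 - 11)/(22 - 3) ≡ 28/19 mod 29. 19⁻¹ ≡ 26 (mod 29) since 19·26 = 494 ≡ 1, so λ ≡ 3.
  x = λ² - 3 - 22 = 9 - 25 ≡ 13; y = λ·(3 - 13) - 11 ≡ 17. → (13, 17)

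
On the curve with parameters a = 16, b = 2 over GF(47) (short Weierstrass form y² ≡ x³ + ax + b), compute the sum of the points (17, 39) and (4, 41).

(6, 28)

(17, 39) + (4, 41). λ = (41 - 39)/(4 - 17) ≡ 2/34 mod 47. 34⁻¹ ≡ 18 (mod 47) since 34·18 = 612 ≡ 1, so λ ≡ 36.
  x = λ² - 17 - 4 = 1296 - 21 ≡ 6; y = λ·(17 - 6) - 39 ≡ 28. → (6, 28)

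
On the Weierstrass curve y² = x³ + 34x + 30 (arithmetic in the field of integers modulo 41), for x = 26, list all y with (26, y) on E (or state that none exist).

9, 32

x³ + 34x + 30 = 18490 ≡ 40 (mod 41).
Square roots of 40 mod 41: 9 and 32 (since 9² = 81 ≡ 40).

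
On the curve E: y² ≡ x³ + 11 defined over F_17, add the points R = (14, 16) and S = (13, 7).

(14, 16) + (13, 7). λ = (7 - 16)/(13 - 14) ≡ 8/16 mod 17. 16⁻¹ ≡ 16 (mod 17), so λ ≡ 9.
  x = λ² - 14 - 13 = 81 - 27 ≡ 3; y = λ·(14 - 3) - 16 ≡ 15. → (3, 15)

(3, 15)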